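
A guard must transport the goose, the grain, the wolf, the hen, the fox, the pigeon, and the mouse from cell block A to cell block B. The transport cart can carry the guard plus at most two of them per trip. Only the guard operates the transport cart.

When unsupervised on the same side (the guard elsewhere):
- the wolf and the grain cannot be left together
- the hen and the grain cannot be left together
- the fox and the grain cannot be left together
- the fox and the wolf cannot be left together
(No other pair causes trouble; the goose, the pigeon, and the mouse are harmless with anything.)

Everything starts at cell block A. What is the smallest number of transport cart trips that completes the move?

11

Counting alone: the guard can take at most 2 across per trip to cell block B, so moving all 7 needs at least 4 loaded trips out, with a return between consecutive ones — at least 7 crossings.
The safety rule pushes this higher. Following every safe sequence of crossings, the most of the 7 that can be at cell block B as the transport cart arrives there on crossings 7, 9 is 5, 6 respectively — never all 7.
So no plan with fewer than 11 crossings exists, and this one achieves 11:
1. Guard goes to cell block B with the grain and the wolf.
2. Guard goes back to cell block A with the grain.
3. Guard goes to cell block B with the goose and the grain.
4. Guard goes back to cell block A with the grain.
5. Guard goes to cell block B with the grain and the hen.
6. Guard goes back to cell block A with the grain.
7. Guard goes to cell block B with the grain and the pigeon.
8. Guard goes back to cell block A with the grain.
9. Guard goes to cell block B with the grain and the mouse.
10. Guard goes back to cell block A with the grain.
11. Guard goes to cell block B with the fox and the grain.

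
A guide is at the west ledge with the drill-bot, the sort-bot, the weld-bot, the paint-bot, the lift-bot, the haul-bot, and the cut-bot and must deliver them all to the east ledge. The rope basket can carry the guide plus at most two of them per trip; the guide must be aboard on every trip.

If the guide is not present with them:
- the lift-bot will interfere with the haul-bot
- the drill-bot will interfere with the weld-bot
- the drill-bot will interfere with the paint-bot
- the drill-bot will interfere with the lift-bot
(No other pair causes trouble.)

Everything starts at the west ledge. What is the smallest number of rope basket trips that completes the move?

7

Counting alone: the guide can take at most 2 across per trip to the east ledge, so moving all 7 needs at least 4 loaded trips out, with a return between consecutive ones — at least 7 crossings.
The plan below uses exactly 7 crossings, so it is optimal:
1. Guide goes to the east ledge with the drill-bot and the lift-bot.
2. Guide goes back to the west ledge with the drill-bot.
3. Guide goes to the east ledge with the paint-bot and the weld-bot.
4. Guide goes back to the west ledge alone.
5. Guide goes to the east ledge with the cut-bot and the sort-bot.
6. Guide goes back to the west ledge alone.
7. Guide goes to the east ledge with the drill-bot and the haul-bot.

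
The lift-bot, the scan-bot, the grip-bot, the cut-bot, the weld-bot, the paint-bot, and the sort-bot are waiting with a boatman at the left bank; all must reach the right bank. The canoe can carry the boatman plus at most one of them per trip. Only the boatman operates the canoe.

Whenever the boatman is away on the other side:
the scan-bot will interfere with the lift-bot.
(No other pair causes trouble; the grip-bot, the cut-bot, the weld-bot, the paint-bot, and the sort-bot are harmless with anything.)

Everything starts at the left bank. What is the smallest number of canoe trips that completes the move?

13

Counting alone: the boatman can take at most 1 across per trip to the right bank, so moving all 7 needs at least 7 loaded trips out, with a return between consecutive ones — at least 13 crossings.
The plan below uses exactly 13 crossings, so it is optimal:
1. Boatman goes to the right bank with the lift-bot.
2. Boatman goes back to the left bank alone.
3. Boatman goes to the right bank with the grip-bot.
4. Boatman goes back to the left bank alone.
5. Boatman goes to the right bank with the cut-bot.
6. Boatman goes back to the left bank alone.
7. Boatman goes to the right bank with the weld-bot.
8. Boatman goes back to the left bank alone.
9. Boatman goes to the right bank with the paint-bot.
10. Boatman goes back to the left bank alone.
11. Boatman goes to the right bank with the sort-bot.
12. Boatman goes back to the left bank alone.
13. Boatman goes to the right bank with the scan-bot.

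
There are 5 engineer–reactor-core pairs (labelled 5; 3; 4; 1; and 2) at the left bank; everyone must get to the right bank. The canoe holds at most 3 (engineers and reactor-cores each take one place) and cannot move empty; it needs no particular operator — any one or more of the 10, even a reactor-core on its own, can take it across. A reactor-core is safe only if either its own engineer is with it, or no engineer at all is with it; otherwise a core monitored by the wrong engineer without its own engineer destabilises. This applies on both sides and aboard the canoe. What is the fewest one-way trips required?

11

Counting alone: each trip to the right bank takes at most 3 across and each return brings at least 1 back, so after t trips out (and t−1 returns) at most 3t − (t−1) of the 10 are across; that first reaches 10 at t = 5, so at least 9 crossings are needed.
The safety rule pushes this higher. Following every safe sequence of crossings, the most of the 10 that can be at the right bank as the canoe arrives there on crossing 9 is 9 — never all 10.
So no plan with fewer than 11 crossings exists, and this one achieves 11:
1. engineer 5 and reactor-core 5 cross → the right bank.
2. engineer 5 crosses ← the left bank.
3. reactor-core 1, reactor-core 3, and reactor-core 4 cross → the right bank.
4. reactor-core 5 crosses ← the left bank.
5. engineer 1, engineer 3, and engineer 4 cross → the right bank.
6. engineer 3 and reactor-core 3 cross ← the left bank.
7. engineer 2, engineer 3, and engineer 5 cross → the right bank.
8. reactor-core 4 crosses ← the left bank.
9. reactor-core 3 and reactor-core 5 cross → the right bank.
10. reactor-core 5 crosses ← the left bank.
11. reactor-core 2, reactor-core 4, and reactor-core 5 cross → the right bank.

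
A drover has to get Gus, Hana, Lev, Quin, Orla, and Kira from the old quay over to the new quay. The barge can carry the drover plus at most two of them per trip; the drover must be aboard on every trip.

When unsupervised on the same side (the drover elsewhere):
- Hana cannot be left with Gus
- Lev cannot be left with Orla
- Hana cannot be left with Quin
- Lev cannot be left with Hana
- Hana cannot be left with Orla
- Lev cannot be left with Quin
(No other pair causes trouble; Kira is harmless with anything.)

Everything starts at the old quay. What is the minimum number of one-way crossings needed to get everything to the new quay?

Counting alone: the drover can take at most 2 across per trip to the new quay, so moving all 6 needs at least 3 loaded trips out, with a return between consecutive ones — at least 5 crossings.
The safety rule pushes this higher. Following every safe sequence of crossings, the most of the 6 that can be at the new quay as the barge arrives there on crossings 5, 7 is 4, 5 respectively — never all 6.
So no plan with fewer than 9 crossings exists, and this one achieves 9:
1. Drover goes to the new quay with Hana and Lev.
2. Drover goes back to the old quay with Hana.
3. Drover goes to the new quay with Gus and Hana.
4. Drover goes back to the old quay with Hana.
5. Drover goes to the new quay with Hana and Kira.
6. Drover goes back to the old quay with Hana.
7. Drover goes to the new quay with Orla and Quin.
8. Drover goes back to the old quay with Lev.
9. Drover goes to the new quay with Hana and Lev.

9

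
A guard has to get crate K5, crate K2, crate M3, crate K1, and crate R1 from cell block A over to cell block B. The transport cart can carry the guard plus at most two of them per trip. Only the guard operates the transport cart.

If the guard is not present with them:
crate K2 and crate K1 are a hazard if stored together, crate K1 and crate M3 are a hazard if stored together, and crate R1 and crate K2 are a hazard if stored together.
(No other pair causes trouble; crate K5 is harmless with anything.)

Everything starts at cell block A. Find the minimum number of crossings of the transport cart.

5

Counting alone: the guard can take at most 2 across per trip to cell block B, so moving all 5 needs at least 3 loaded trips out, with a return between consecutive ones — at least 5 crossings.
The plan below uses exactly 5 crossings, so it is optimal:
1. Guard goes to cell block B with crate K2 and crate M3.
2. Guard goes back to cell block A alone.
3. Guard goes to cell block B with crate K5.
4. Guard goes back to cell block A alone.
5. Guard goes to cell block B with crate K1 and crate R1.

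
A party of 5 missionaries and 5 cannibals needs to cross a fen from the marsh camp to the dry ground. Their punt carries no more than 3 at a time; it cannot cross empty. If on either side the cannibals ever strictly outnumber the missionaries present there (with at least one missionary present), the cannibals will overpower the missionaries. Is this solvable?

Yes

1. 2 cannibals → the dry ground.  (the marsh camp: 5M 3C; the dry ground: 0M 2C)
2. 1 cannibal ← the marsh camp.  (the marsh camp: 5M 4C; the dry ground: 0M 1C)
3. 3 cannibals → the dry ground.  (the marsh camp: 5M 1C; the dry ground: 0M 4C)
4. 1 cannibal ← the marsh camp.  (the marsh camp: 5M 2C; the dry ground: 0M 3C)
5. 3 missionaries → the dry ground.  (the marsh camp: 2M 2C; the dry ground: 3M 3C)
6. 1 missionary and 1 cannibal ← the marsh camp.  (the marsh camp: 3M 3C; the dry ground: 2M 2C)
7. 3 missionaries → the dry ground.  (the marsh camp: 0M 3C; the dry ground: 5M 2C)
8. 1 cannibal ← the marsh camp.  (the marsh camp: 0M 4C; the dry ground: 5M 1C)
9. 2 cannibals → the dry ground.  (the marsh camp: 0M 2C; the dry ground: 5M 3C)
10. 1 cannibal ← the marsh camp.  (the marsh camp: 0M 3C; the dry ground: 5M 2C)
11. 3 cannibals → the dry ground.  (the marsh camp: 0M 0C; the dry ground: 5M 5C)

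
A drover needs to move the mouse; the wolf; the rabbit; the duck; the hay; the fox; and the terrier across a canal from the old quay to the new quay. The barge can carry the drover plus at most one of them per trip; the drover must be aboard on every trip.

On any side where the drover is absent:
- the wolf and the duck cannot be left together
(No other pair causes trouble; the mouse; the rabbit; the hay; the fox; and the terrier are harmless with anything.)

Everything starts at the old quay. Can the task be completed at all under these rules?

1. Drover goes to the new quay with the wolf.
2. Drover goes back to the old quay alone.
3. Drover goes to the new quay with the mouse.
4. Drover goes back to the old quay alone.
5. Drover goes to the new quay with the rabbit.
6. Drover goes back to the old quay alone.
7. Drover goes to the new quay with the hay.
8. Drover goes back to the old quay alone.
9. Drover goes to the new quay with the fox.
10. Drover goes back to the old quay alone.
11. Drover goes to the new quay with the terrier.
12. Drover goes back to the old quay alone.
13. Drover goes to the new quay with the duck.

Yes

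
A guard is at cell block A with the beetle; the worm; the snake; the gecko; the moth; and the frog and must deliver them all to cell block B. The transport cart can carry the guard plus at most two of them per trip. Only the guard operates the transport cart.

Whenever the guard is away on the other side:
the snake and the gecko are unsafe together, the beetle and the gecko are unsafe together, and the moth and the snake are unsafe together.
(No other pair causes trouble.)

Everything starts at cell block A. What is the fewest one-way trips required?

Counting alone: the guard can take at most 2 across per trip to cell block B, so moving all 6 needs at least 3 loaded trips out, with a return between consecutive ones — at least 5 crossings.
The plan below uses exactly 5 crossings, so it is optimal:
1. Guard goes to cell block B with the beetle and the snake.  [cell block A: the frog, the gecko, the moth, the worm | cell block B: the beetle, the snake]
2. Guard goes back to cell block A alone.  [cell block A: the frog, the gecko, the moth, the worm | cell block B: the beetle, the snake]
3. Guard goes to cell block B with the frog and the worm.  [cell block A: the gecko, the moth | cell block B: the beetle, the frog, the snake, the worm]
4. Guard goes back to cell block A alone.  [cell block A: the gecko, the moth | cell block B: the beetle, the frog, the snake, the worm]
5. Guard goes to cell block B with the gecko and the moth.  [cell block A: — | cell block B: the beetle, the frog, the gecko, the moth, the snake, the worm]

5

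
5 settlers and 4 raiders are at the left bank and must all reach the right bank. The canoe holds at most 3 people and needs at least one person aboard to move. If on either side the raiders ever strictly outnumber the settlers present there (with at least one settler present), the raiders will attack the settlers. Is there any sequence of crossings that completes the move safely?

Yes

1. 3 raiders → the right bank.  (the left bank: 5S 1R; the right bank: 0S 3R)
2. 1 raider ← the left bank.  (the left bank: 5S 2R; the right bank: 0S 2R)
3. 3 settlers → the right bank.  (the left bank: 2S 2R; the right bank: 3S 2R)
4. 1 settler ← the left bank.  (the left bank: 3S 2R; the right bank: 2S 2R)
5. 2 settlers and 1 raider → the right bank.  (the left bank: 1S 1R; the right bank: 4S 3R)
6. 1 settler ← the left bank.  (the left bank: 2S 1R; the right bank: 3S 3R)
7. 2 settlers and 1 raider → the right bank.  (the left bank: 0S 0R; the right bank: 5S 4R)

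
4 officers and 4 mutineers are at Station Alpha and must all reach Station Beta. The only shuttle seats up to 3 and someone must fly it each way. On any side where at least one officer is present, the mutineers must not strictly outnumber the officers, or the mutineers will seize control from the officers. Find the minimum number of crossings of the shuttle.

Counting alone: each trip to Station Beta takes at most 3 across and each return brings at least 1 back, so after t trips out (and t−1 returns) at most 3t − (t−1) of the 8 are across; that first reaches 8 at t = 4, so at least 7 crossings are needed.
The safety rule pushes this higher. Following every safe sequence of crossings, the most of the 8 that can be at Station Beta as the shuttle arrives there on crossing 7 is 7 — never all 8.
So no plan with fewer than 9 crossings exists, and this one achieves 9:
1. 2 mutineers → Station Beta.  (Station Alpha: 4O 2M; Station Beta: 0O 2M)
2. 1 mutineer ← Station Alpha.  (Station Alpha: 4O 3M; Station Beta: 0O 1M)
3. 3 mutineers → Station Beta.  (Station Alpha: 4O 0M; Station Beta: 0O 4M)
4. 1 mutineer ← Station Alpha.  (Station Alpha: 4O 1M; Station Beta: 0O 3M)
5. 3 officers → Station Beta.  (Station Alpha: 1O 1M; Station Beta: 3O 3M)
6. 1 officer and 1 mutineer ← Station Alpha.  (Station Alpha: 2O 2M; Station Beta: 2O 2M)
7. 2 officers → Station Beta.  (Station Alpha: 0O 2M; Station Beta: 4O 2M)
8. 1 mutineer ← Station Alpha.  (Station Alpha: 0O 3M; Station Beta: 4O 1M)
9. 3 mutineers → Station Beta.  (Station Alpha: 0O 0M; Station Beta: 4O 4M)

9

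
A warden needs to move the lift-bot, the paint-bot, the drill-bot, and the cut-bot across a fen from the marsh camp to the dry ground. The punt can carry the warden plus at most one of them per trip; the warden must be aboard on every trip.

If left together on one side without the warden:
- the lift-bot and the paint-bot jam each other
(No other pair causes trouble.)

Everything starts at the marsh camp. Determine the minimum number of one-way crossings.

7

Counting alone: the warden can take at most 1 across per trip to the dry ground, so moving all 4 needs at least 4 loaded trips out, with a return between consecutive ones — at least 7 crossings.
The plan below uses exactly 7 crossings, so it is optimal:
1. Warden goes to the dry ground with the lift-bot.
2. Warden goes back to the marsh camp alone.
3. Warden goes to the dry ground with the drill-bot.
4. Warden goes back to the marsh camp alone.
5. Warden goes to the dry ground with the cut-bot.
6. Warden goes back to the marsh camp alone.
7. Warden goes to the dry ground with the paint-bot.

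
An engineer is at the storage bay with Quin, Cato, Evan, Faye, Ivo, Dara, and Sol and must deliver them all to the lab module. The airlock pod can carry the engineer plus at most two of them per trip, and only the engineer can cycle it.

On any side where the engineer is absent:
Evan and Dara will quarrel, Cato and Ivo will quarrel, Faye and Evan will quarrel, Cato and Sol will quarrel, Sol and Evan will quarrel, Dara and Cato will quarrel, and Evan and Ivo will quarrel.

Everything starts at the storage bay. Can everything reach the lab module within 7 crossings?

Counting alone: the engineer can take at most 2 across per trip to the lab module, so moving all 7 needs at least 4 loaded trips out, with a return between consecutive ones — at least 7 crossings.
The safety rule pushes this higher. Following every safe sequence of crossings, the most of the 7 that can be at the lab module as the airlock pod arrives there on crossing 7 is 6 — never all 7.
So the move cannot be finished within 7 crossings. (The shortest complete plan takes 9:)
1. Engineer goes to the lab module with Cato and Evan.
2. Engineer goes back to the storage bay alone.
3. Engineer goes to the lab module with Quin.
4. Engineer goes back to the storage bay alone.
5. Engineer goes to the lab module with Faye and Ivo.
6. Engineer goes back to the storage bay with Cato and Evan.
7. Engineer goes to the lab module with Dara and Sol.
8. Engineer goes back to the storage bay alone.
9. Engineer goes to the lab module with Cato and Evan.

No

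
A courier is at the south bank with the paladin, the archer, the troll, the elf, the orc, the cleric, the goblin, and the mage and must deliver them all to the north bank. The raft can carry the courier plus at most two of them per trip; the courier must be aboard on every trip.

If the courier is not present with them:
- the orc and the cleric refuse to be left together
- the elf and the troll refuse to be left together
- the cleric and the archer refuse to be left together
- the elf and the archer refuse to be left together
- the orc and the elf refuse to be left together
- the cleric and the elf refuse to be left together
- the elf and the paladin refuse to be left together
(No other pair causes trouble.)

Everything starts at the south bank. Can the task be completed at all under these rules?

1. Courier goes to the north bank with the cleric and the elf.  [the south bank: the archer, the goblin, the mage, the orc, the paladin, the troll | the north bank: the cleric, the elf]
2. Courier goes back to the south bank with the elf.  [the south bank: the archer, the elf, the goblin, the mage, the orc, the paladin, the troll | the north bank: the cleric]
3. Courier goes to the north bank with the elf and the paladin.  [the south bank: the archer, the goblin, the mage, the orc, the troll | the north bank: the cleric, the elf, the paladin]
4. Courier goes back to the south bank with the elf.  [the south bank: the archer, the elf, the goblin, the mage, the orc, the troll | the north bank: the cleric, the paladin]
5. Courier goes to the north bank with the elf and the troll.  [the south bank: the archer, the goblin, the mage, the orc | the north bank: the cleric, the elf, the paladin, the troll]
6. Courier goes back to the south bank with the elf.  [the south bank: the archer, the elf, the goblin, the mage, the orc | the north bank: the cleric, the paladin, the troll]
7. Courier goes to the north bank with the archer and the orc.  [the south bank: the elf, the goblin, the mage | the north bank: the archer, the cleric, the orc, the paladin, the troll]
8. Courier goes back to the south bank with the cleric.  [the south bank: the cleric, the elf, the goblin, the mage | the north bank: the archer, the orc, the paladin, the troll]
9. Courier goes to the north bank with the elf and the goblin.  [the south bank: the cleric, the mage | the north bank: the archer, the elf, the goblin, the orc, the paladin, the troll]
10. Courier goes back to the south bank with the elf.  [the south bank: the cleric, the elf, the mage | the north bank: the archer, the goblin, the orc, the paladin, the troll]
11. Courier goes to the north bank with the elf and the mage.  [the south bank: the cleric | the north bank: the archer, the elf, the goblin, the mage, the orc, the paladin, the troll]
12. Courier goes back to the south bank with the elf.  [the south bank: the cleric, the elf | the north bank: the archer, the goblin, the mage, the orc, the paladin, the troll]
13. Courier goes to the north bank with the cleric and the elf.  [the south bank: — | the north bank: the archer, the cleric, the elf, the goblin, the mage, the orc, the paladin, the troll]

Yes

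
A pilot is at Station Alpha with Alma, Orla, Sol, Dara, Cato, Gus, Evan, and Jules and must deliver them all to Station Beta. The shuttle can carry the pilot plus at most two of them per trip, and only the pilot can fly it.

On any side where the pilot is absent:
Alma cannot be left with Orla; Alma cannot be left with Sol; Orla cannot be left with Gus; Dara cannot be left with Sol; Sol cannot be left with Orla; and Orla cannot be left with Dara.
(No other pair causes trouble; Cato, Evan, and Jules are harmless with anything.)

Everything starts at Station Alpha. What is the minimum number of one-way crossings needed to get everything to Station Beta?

Counting alone: the pilot can take at most 2 across per trip to Station Beta, so moving all 8 needs at least 4 loaded trips out, with a return between consecutive ones — at least 7 crossings.
The safety rule pushes this higher. Following every safe sequence of crossings, the most of the 8 that can be at Station Beta as the shuttle arrives there on crossings 7, 9, 11 is 5, 6, 7 respectively — never all 8.
So no plan with fewer than 13 crossings exists, and this one achieves 13:
1. Pilot goes to Station Beta with Orla and Sol.
2. Pilot goes back to Station Alpha with Orla.
3. Pilot goes to Station Beta with Cato and Orla.
4. Pilot goes back to Station Alpha with Orla.
5. Pilot goes to Station Beta with Gus and Orla.
6. Pilot goes back to Station Alpha with Orla.
7. Pilot goes to Station Beta with Alma and Dara.
8. Pilot goes back to Station Alpha with Sol.
9. Pilot goes to Station Beta with Evan and Orla.
10. Pilot goes back to Station Alpha with Orla.
11. Pilot goes to Station Beta with Jules and Orla.
12. Pilot goes back to Station Alpha with Orla.
13. Pilot goes to Station Beta with Orla and Sol.

13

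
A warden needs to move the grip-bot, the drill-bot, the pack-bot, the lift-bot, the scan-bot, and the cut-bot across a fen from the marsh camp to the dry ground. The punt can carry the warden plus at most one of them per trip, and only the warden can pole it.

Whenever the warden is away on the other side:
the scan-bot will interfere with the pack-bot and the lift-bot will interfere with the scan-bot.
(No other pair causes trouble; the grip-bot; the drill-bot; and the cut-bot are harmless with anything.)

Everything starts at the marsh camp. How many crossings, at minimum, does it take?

Counting alone: the warden can take at most 1 across per trip to the dry ground, so moving all 6 needs at least 6 loaded trips out, with a return between consecutive ones — at least 11 crossings.
The safety rule pushes this higher. Following every safe sequence of crossings, the most of the 6 that can be at the dry ground as the punt arrives there on crossing 11 is 5 — never all 6.
So no plan with fewer than 13 crossings exists, and this one achieves 13:
1. Warden goes to the dry ground with the scan-bot.  [the marsh camp: the cut-bot, the drill-bot, the grip-bot, the lift-bot, the pack-bot | the dry ground: the scan-bot]
2. Warden goes back to the marsh camp alone.  [the marsh camp: the cut-bot, the drill-bot, the grip-bot, the lift-bot, the pack-bot | the dry ground: the scan-bot]
3. Warden goes to the dry ground with the grip-bot.  [the marsh camp: the cut-bot, the drill-bot, the lift-bot, the pack-bot | the dry ground: the grip-bot, the scan-bot]
4. Warden goes back to the marsh camp alone.  [the marsh camp: the cut-bot, the drill-bot, the lift-bot, the pack-bot | the dry ground: the grip-bot, the scan-bot]
5. Warden goes to the dry ground with the drill-bot.  [the marsh camp: the cut-bot, the lift-bot, the pack-bot | the dry ground: the drill-bot, the grip-bot, the scan-bot]
6. Warden goes back to the marsh camp alone.  [the marsh camp: the cut-bot, the lift-bot, the pack-bot | the dry ground: the drill-bot, the grip-bot, the scan-bot]
7. Warden goes to the dry ground with the pack-bot.  [the marsh camp: the cut-bot, the lift-bot | the dry ground: the drill-bot, the grip-bot, the pack-bot, the scan-bot]
8. Warden goes back to the marsh camp with the scan-bot.  [the marsh camp: the cut-bot, the lift-bot, the scan-bot | the dry ground: the drill-bot, the grip-bot, the pack-bot]
9. Warden goes to the dry ground with the lift-bot.  [the marsh camp: the cut-bot, the scan-bot | the dry ground: the drill-bot, the grip-bot, the lift-bot, the pack-bot]
10. Warden goes back to the marsh camp alone.  [the marsh camp: the cut-bot, the scan-bot | the dry ground: the drill-bot, the grip-bot, the lift-bot, the pack-bot]
11. Warden goes to the dry ground with the cut-bot.  [the marsh camp: the scan-bot | the dry ground: the cut-bot, the drill-bot, the grip-bot, the lift-bot, the pack-bot]
12. Warden goes back to the marsh camp alone.  [the marsh camp: the scan-bot | the dry ground: the cut-bot, the drill-bot, the grip-bot, the lift-bot, the pack-bot]
13. Warden goes to the dry ground with the scan-bot.  [the marsh camp: — | the dry ground: the cut-bot, the drill-bot, the grip-bot, the lift-bot, the pack-bot, the scan-bot]

13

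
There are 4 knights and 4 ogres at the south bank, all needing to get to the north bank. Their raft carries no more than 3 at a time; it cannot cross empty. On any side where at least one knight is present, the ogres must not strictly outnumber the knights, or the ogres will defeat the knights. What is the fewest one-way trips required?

Counting alone: each trip to the north bank takes at most 3 across and each return brings at least 1 back, so after t trips out (and t−1 returns) at most 3t − (t−1) of the 8 are across; that first reaches 8 at t = 4, so at least 7 crossings are needed.
The safety rule pushes this higher. Following every safe sequence of crossings, the most of the 8 that can be at the north bank as the raft arrives there on crossing 7 is 7 — never all 8.
So no plan with fewer than 9 crossings exists, and this one achieves 9:
1. 2 ogres → the north bank.  (the south bank: 4K 2O; the north bank: 0K 2O)
2. 1 ogre ← the south bank.  (the south bank: 4K 3O; the north bank: 0K 1O)
3. 3 ogres → the north bank.  (the south bank: 4K 0O; the north bank: 0K 4O)
4. 1 ogre ← the south bank.  (the south bank: 4K 1O; the north bank: 0K 3O)
5. 3 knights → the north bank.  (the south bank: 1K 1O; the north bank: 3K 3O)
6. 1 knight and 1 ogre ← the south bank.  (the south bank: 2K 2O; the north bank: 2K 2O)
7. 2 knights → the north bank.  (the south bank: 0K 2O; the north bank: 4K 2O)
8. 1 ogre ← the south bank.  (the south bank: 0K 3O; the north bank: 4K 1O)
9. 3 ogres → the north bank.  (the south bank: 0K 0O; the north bank: 4K 4O)

9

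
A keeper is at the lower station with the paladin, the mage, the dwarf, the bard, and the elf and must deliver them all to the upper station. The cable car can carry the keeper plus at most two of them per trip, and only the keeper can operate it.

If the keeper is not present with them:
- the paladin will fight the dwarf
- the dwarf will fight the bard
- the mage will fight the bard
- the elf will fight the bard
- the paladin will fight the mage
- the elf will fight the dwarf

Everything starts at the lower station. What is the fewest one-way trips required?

impossible

Whatever the first load, the items left behind include a forbidden pair without the keeper. No opening move is safe, so no plan exists.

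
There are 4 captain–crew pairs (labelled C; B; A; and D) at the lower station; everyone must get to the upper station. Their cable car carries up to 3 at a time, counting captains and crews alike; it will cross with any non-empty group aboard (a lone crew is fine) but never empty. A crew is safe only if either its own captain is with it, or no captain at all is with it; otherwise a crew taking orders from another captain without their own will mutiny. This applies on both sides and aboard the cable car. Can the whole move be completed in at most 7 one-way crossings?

No

Counting alone: each trip to the upper station takes at most 3 across and each return brings at least 1 back, so after t trips out (and t−1 returns) at most 3t − (t−1) of the 8 are across; that first reaches 8 at t = 4, so at least 7 crossings are needed.
The safety rule pushes this higher. Following every safe sequence of crossings, the most of the 8 that can be at the upper station as the cable car arrives there on crossing 7 is 7 — never all 8.
So the move cannot be finished within 7 crossings. (The shortest complete plan takes 9:)
1. captain C and crew C cross → the upper station.
2. captain C crosses ← the lower station.
3. captain B, captain C, and crew B cross → the upper station.
4. captain C and crew C cross ← the lower station.
5. captain A, captain C, and captain D cross → the upper station.
6. crew B crosses ← the lower station.
7. crew B and crew C cross → the upper station.
8. crew C crosses ← the lower station.
9. crew A, crew C, and crew D cross → the upper station.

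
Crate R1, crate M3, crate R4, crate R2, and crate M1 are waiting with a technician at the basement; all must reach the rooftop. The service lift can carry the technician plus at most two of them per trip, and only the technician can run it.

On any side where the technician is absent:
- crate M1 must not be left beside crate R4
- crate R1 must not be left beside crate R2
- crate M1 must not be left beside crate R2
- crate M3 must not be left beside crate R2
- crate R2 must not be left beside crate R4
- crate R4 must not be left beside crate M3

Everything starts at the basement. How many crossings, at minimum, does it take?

7

Counting alone: the technician can take at most 2 across per trip to the rooftop, so moving all 5 needs at least 3 loaded trips out, with a return between consecutive ones — at least 5 crossings.
The safety rule pushes this higher. Following every safe sequence of crossings, the most of the 5 that can be at the rooftop as the service lift arrives there on crossing 5 is 4 — never all 5.
So no plan with fewer than 7 crossings exists, and this one achieves 7:
1. Technician goes to the rooftop with crate R2 and crate R4.  [the basement: crate M1, crate M3, crate R1 | the rooftop: crate R2, crate R4]
2. Technician goes back to the basement with crate R4.  [the basement: crate M1, crate M3, crate R1, crate R4 | the rooftop: crate R2]
3. Technician goes to the rooftop with crate R1 and crate R4.  [the basement: crate M1, crate M3 | the rooftop: crate R1, crate R2, crate R4]
4. Technician goes back to the basement with crate R2.  [the basement: crate M1, crate M3, crate R2 | the rooftop: crate R1, crate R4]
5. Technician goes to the rooftop with crate M1 and crate M3.  [the basement: crate R2 | the rooftop: crate M1, crate M3, crate R1, crate R4]
6. Technician goes back to the basement with crate R4.  [the basement: crate R2, crate R4 | the rooftop: crate M1, crate M3, crate R1]
7. Technician goes to the rooftop with crate R2 and crate R4.  [the basement: — | the rooftop: crate M1, crate M3, crate R1, crate R2, crate R4]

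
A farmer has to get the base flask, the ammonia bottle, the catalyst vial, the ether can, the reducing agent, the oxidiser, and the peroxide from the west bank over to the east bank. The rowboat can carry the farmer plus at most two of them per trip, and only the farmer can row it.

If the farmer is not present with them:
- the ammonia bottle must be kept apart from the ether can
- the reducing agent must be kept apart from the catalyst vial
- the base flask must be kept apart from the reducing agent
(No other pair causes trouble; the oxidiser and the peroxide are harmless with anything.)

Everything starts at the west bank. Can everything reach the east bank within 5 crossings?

No

Counting alone: the farmer can take at most 2 across per trip to the east bank, so moving all 7 needs at least 4 loaded trips out, with a return between consecutive ones — at least 7 crossings.
Since 5 < 7, 5 crossings cannot be enough. (The shortest complete plan in fact takes 7:)
1. Farmer goes to the east bank with the ammonia bottle and the reducing agent.
2. Farmer goes back to the west bank alone.
3. Farmer goes to the east bank with the base flask and the catalyst vial.
4. Farmer goes back to the west bank with the reducing agent.
5. Farmer goes to the east bank with the oxidiser and the peroxide.
6. Farmer goes back to the west bank alone.
7. Farmer goes to the east bank with the ether can and the reducing agent.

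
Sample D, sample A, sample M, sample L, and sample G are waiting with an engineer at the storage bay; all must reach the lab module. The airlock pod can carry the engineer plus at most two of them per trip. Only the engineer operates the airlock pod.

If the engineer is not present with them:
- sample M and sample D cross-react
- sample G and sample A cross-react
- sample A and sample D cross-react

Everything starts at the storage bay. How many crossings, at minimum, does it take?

Counting alone: the engineer can take at most 2 across per trip to the lab module, so moving all 5 needs at least 3 loaded trips out, with a return between consecutive ones — at least 5 crossings.
The plan below uses exactly 5 crossings, so it is optimal:
1. Engineer goes to the lab module with sample A and sample D.
2. Engineer goes back to the storage bay with sample D.
3. Engineer goes to the lab module with sample L and sample M.
4. Engineer goes back to the storage bay alone.
5. Engineer goes to the lab module with sample D and sample G.

5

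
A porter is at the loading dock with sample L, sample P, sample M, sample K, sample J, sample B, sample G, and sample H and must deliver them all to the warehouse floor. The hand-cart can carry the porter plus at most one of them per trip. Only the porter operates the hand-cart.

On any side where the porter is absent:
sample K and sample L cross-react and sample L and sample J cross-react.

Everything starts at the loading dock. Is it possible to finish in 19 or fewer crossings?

Yes — this plan uses 17 crossings (≤ 19):
1. Porter goes to the warehouse floor with sample L.  [the loading dock: sample B, sample G, sample H, sample J, sample K, sample M, sample P | the warehouse floor: sample L]
2. Porter goes back to the loading dock alone.  [the loading dock: sample B, sample G, sample H, sample J, sample K, sample M, sample P | the warehouse floor: sample L]
3. Porter goes to the warehouse floor with sample P.  [the loading dock: sample B, sample G, sample H, sample J, sample K, sample M | the warehouse floor: sample L, sample P]
4. Porter goes back to the loading dock alone.  [the loading dock: sample B, sample G, sample H, sample J, sample K, sample M | the warehouse floor: sample L, sample P]
5. Porter goes to the warehouse floor with sample M.  [the loading dock: sample B, sample G, sample H, sample J, sample K | the warehouse floor: sample L, sample M, sample P]
6. Porter goes back to the loading dock alone.  [the loading dock: sample B, sample G, sample H, sample J, sample K | the warehouse floor: sample L, sample M, sample P]
7. Porter goes to the warehouse floor with sample K.  [the loading dock: sample B, sample G, sample H, sample J | the warehouse floor: sample K, sample L, sample M, sample P]
8. Porter goes back to the loading dock with sample L.  [the loading dock: sample B, sample G, sample H, sample J, sample L | the warehouse floor: sample K, sample M, sample P]
9. Porter goes to the warehouse floor with sample J.  [the loading dock: sample B, sample G, sample H, sample L | the warehouse floor: sample J, sample K, sample M, sample P]
10. Porter goes back to the loading dock alone.  [the loading dock: sample B, sample G, sample H, sample L | the warehouse floor: sample J, sample K, sample M, sample P]
11. Porter goes to the warehouse floor with sample B.  [the loading dock: sample G, sample H, sample L | the warehouse floor: sample B, sample J, sample K, sample M, sample P]
12. Porter goes back to the loading dock alone.  [the loading dock: sample G, sample H, sample L | the warehouse floor: sample B, sample J, sample K, sample M, sample P]
13. Porter goes to the warehouse floor with sample G.  [the loading dock: sample H, sample L | the warehouse floor: sample B, sample G, sample J, sample K, sample M, sample P]
14. Porter goes back to the loading dock alone.  [the loading dock: sample H, sample L | the warehouse floor: sample B, sample G, sample J, sample K, sample M, sample P]
15. Porter goes to the warehouse floor with sample H.  [the loading dock: sample L | the warehouse floor: sample B, sample G, sample H, sample J, sample K, sample M, sample P]
16. Porter goes back to the loading dock alone.  [the loading dock: sample L | the warehouse floor: sample B, sample G, sample H, sample J, sample K, sample M, sample P]
17. Porter goes to the warehouse floor with sample L.  [the loading dock: — | the warehouse floor: sample B, sample G, sample H, sample J, sample K, sample L, sample M, sample P]

Yes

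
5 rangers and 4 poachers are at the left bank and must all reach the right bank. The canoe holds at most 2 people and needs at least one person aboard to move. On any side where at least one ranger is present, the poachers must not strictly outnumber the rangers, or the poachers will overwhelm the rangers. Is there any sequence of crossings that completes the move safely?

1. 2 poachers → the right bank.  (the left bank: 5R 2P; the right bank: 0R 2P)
2. 1 poacher ← the left bank.  (the left bank: 5R 3P; the right bank: 0R 1P)
3. 2 poachers → the right bank.  (the left bank: 5R 1P; the right bank: 0R 3P)
4. 1 poacher ← the left bank.  (the left bank: 5R 2P; the right bank: 0R 2P)
5. 2 rangers → the right bank.  (the left bank: 3R 2P; the right bank: 2R 2P)
6. 1 poacher ← the left bank.  (the left bank: 3R 3P; the right bank: 2R 1P)
7. 1 ranger and 1 poacher → the right bank.  (the left bank: 2R 2P; the right bank: 3R 2P)
8. 1 ranger ← the left bank.  (the left bank: 3R 2P; the right bank: 2R 2P)
9. 1 ranger and 1 poacher → the right bank.  (the left bank: 2R 1P; the right bank: 3R 3P)
10. 1 poacher ← the left bank.  (the left bank: 2R 2P; the right bank: 3R 2P)
11. 1 ranger and 1 poacher → the right bank.  (the left bank: 1R 1P; the right bank: 4R 3P)
12. 1 ranger ← the left bank.  (the left bank: 2R 1P; the right bank: 3R 3P)
13. 1 ranger and 1 poacher → the right bank.  (the left bank: 1R 0P; the right bank: 4R 4P)
14. 1 poacher ← the left bank.  (the left bank: 1R 1P; the right bank: 4R 3P)
15. 1 ranger and 1 poacher → the right bank.  (the left bank: 0R 0P; the right bank: 5R 4P)

Yes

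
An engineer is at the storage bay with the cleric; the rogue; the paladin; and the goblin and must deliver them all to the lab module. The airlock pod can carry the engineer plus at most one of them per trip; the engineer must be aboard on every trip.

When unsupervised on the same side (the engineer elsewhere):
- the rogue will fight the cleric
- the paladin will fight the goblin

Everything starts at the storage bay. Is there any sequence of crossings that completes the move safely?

Whatever the first load, the items left behind include a forbidden pair without the engineer. No opening move is safe, so no plan exists.

No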